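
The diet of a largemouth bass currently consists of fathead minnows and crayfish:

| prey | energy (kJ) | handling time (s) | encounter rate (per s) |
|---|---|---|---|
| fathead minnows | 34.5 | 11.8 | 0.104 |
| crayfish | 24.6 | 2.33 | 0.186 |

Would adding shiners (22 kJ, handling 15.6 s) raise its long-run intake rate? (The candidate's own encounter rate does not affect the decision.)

Intake rate on the current diet: R = (0.104×34.5 + 0.186×24.6) / (1 + 0.104×11.8 + 0.186×2.33) = 8.164/2.661 = 3.068 kJ/s.
shiners: E/h = 22/15.6 = 1.41 kJ/s.
Since 1.41 < R, time spent handling shiners is better spent searching.

No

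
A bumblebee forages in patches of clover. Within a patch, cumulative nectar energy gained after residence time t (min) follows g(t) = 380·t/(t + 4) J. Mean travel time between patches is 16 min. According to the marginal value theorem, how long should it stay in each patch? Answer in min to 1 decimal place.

Optimal t* satisfies g'(t*) = g(t*)/(T + t*).
g'(t) = 380·4/(t + 4)². Setting 380·4/(t+4)² = 380t/[(t+4)(16+t)] gives 4(16+t) = t(t+4), so t² = 4×16 = 64.
t* = √64 = 8 min.

8.0 min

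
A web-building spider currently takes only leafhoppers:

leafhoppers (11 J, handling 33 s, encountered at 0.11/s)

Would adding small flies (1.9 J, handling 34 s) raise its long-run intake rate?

On leafhoppers alone, R = ΣλE/(1+Σλh) = 1.21/4.63 = 0.2613 J/s.
Profitability of small flies: 1.9/34 = 0.05588 J/s.
0.05588 < 0.2613, so adding small flies would lower the average — exclude it.

No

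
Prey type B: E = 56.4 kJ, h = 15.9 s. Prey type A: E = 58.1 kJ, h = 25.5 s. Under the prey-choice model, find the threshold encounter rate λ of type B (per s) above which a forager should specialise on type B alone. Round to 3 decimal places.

The zero-one rule: include type A iff E₂/h₂ > λE₁/(1+λh₁). Equality gives the switch point.
λE₁h₂ = E₂ + λE₂h₁ ⇒ λ = E₂/(E₁h₂ − E₂h₁) = 58.1/(1438 − 923.8) = 0.1129 per s.

0.113 per s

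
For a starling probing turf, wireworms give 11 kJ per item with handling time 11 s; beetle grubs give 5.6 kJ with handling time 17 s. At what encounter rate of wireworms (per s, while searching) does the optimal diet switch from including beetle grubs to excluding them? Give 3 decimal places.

0.045 per s

The zero-one rule: include beetle grubs iff E₂/h₂ > λE₁/(1+λh₁). Equality gives the switch point.
λE₁h₂ = E₂ + λE₂h₁ ⇒ λ = E₂/(E₁h₂ − E₂h₁) = 5.6/(187 − 61.6) = 0.04466 per s.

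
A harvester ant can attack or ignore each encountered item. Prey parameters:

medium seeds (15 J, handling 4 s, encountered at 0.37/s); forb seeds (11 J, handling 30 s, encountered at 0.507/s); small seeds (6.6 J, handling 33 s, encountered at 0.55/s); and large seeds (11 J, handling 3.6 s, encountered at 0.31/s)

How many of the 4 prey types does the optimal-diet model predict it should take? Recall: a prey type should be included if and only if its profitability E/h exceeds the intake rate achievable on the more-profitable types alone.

Profitabilities (E/h, J/s): medium seeds 3.75, large seeds 3.06, forb seeds 0.367, small seeds 0.2. Add prey in this order while the next type's profitability exceeds the intake rate on those already taken.
Rate on top 1: 2.238. large seeds: 3.06 > 2.238 → include.
Rate on top 2: 2.492. forb seeds: 0.367 < 2.492 → exclude; stop.
Optimal diet: medium seeds, large seeds — 2 of 4 types.

2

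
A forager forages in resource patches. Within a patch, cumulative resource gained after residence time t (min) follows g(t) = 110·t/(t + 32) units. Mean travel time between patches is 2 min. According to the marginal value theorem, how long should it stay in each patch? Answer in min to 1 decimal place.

By the marginal value theorem, leave when the instantaneous gain rate g'(t) equals the habitat-wide average g(t)/(T + t).
g'(t) = 110·32/(t + 32)². Setting 110·32/(t+32)² = 110t/[(t+32)(2+t)] gives 32(2+t) = t(t+32), so t² = 32×2 = 64.
t* = √64 = 8 min.

8.0 min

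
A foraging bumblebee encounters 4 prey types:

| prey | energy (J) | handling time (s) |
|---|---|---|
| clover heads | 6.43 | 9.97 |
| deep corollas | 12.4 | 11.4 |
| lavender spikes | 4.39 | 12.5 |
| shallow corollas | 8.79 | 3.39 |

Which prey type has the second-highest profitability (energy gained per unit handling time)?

Profitability E/h (J/s): clover heads = 6.43/9.97 = 0.645, deep corollas = 12.4/11.4 = 1.09, lavender spikes = 4.39/12.5 = 0.351, shallow corollas = 8.79/3.39 = 2.59.
Ranked: shallow corollas > deep corollas > clover heads > lavender spikes.

deep corollas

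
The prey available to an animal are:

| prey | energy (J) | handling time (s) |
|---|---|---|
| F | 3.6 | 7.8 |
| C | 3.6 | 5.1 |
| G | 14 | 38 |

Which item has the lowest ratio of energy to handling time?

Profitability E/h (J/s): F = 3.6/7.8 = 0.462, C = 3.6/5.1 = 0.706, G = 14/38 = 0.368.
Ranked: C > F > G.

G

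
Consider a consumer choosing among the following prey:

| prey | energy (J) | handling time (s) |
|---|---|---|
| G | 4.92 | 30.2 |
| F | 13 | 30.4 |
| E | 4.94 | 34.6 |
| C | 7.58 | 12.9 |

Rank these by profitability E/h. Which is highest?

C

In descending order of E/h:
C: 7.58/12.9 = 0.588 J/s
F: 13/30.4 = 0.428 J/s
G: 4.92/30.2 = 0.163 J/s
E: 4.94/34.6 = 0.143 J/s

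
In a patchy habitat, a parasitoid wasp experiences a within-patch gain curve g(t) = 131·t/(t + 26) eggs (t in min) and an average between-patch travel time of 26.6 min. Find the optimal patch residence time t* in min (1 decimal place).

26.3 min

Maximise g(t)/(T+t): set derivative to zero → g'(t)(T+t) = g(t).
g'(t) = 131·26/(t + 26)². Setting 131·26/(t+26)² = 131t/[(t+26)(26.6+t)] gives 26(26.6+t) = t(t+26), so t² = 26×26.6 = 691.6.
t* = √691.6 = 26.3 min.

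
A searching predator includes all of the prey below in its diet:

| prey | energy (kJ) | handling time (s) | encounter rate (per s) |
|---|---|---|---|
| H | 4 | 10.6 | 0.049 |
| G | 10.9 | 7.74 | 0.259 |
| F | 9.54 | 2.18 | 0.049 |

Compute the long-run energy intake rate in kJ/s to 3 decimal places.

Energy encountered per unit search time: 0.049×4 + 0.259×10.9 + 0.049×9.54 = 3.487 kJ/s.
Handling time per unit search time: 0.049×10.6 + 0.259×7.74 + 0.049×2.18 = 2.631.
Rate = 3.487/(1 + 2.631) = 0.9603 kJ/s.

0.960 kJ/s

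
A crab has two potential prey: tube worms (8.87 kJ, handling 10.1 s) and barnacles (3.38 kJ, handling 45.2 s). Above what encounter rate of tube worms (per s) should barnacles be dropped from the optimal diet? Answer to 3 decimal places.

The zero-one rule: include barnacles iff E₂/h₂ > λE₁/(1+λh₁). Equality gives the switch point.
λE₁h₂ = E₂ + λE₂h₁ ⇒ λ = E₂/(E₁h₂ − E₂h₁) = 3.38/(400.9 − 34.14) = 0.009215 per s.

0.009 per s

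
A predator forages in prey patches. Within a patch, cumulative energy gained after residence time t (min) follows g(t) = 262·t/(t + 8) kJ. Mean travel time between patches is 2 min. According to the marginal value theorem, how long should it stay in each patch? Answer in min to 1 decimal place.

By the marginal value theorem, leave when the instantaneous gain rate g'(t) equals the habitat-wide average g(t)/(T + t).
g'(t) = 262·8/(t + 8)². Setting 262·8/(t+8)² = 262t/[(t+8)(2+t)] gives 8(2+t) = t(t+8), so t² = 8×2 = 16.
t* = √16 = 4 min.

4.0 min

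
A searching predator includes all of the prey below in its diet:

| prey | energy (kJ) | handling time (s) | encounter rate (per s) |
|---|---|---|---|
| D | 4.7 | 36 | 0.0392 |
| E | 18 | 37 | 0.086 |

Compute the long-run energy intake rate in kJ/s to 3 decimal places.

R = (0.0392×4.7 + 0.086×18) / (1 + 0.0392×36 + 0.086×37) = 1.732/5.593 = 0.3097 kJ/s.

0.310 kJ/s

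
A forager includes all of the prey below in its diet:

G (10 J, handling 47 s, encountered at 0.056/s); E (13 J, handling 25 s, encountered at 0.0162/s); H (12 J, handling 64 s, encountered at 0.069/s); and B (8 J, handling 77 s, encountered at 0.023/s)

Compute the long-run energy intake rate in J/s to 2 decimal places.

0.17 J/s

Energy encountered per unit search time: 0.056×10 + 0.0162×13 + 0.069×12 + 0.023×8 = 1.783 J/s.
Handling time per unit search time: 0.056×47 + 0.0162×25 + 0.069×64 + 0.023×77 = 9.224.
Rate = 1.783/(1 + 9.224) = 0.1744 J/s.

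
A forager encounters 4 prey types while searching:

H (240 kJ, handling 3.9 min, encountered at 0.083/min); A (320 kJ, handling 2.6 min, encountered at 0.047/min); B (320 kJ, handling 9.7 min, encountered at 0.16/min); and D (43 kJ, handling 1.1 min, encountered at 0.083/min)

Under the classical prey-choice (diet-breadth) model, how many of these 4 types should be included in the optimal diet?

4

E/h in descending order: A 123, H 61.5, D 39.1, B 33 kJ/min. The optimal diet is the largest prefix of this list for which every included type satisfies E_i/h_i > R on the types above it.
Rate on top 1: 13.4. H: 61.5 > 13.4 → include.
Rate on top 2: 24.18. D: 39.1 > 24.18 → include.
Rate on top 3: 25.06. B: 33 > 25.06 → include.
Optimal diet: A, H, D, B — 4 of 4 types.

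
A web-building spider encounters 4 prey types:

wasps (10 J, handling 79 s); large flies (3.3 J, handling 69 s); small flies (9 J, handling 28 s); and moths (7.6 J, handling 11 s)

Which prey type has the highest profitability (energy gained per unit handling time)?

moths

In descending order of E/h:
moths: 7.6/11 = 0.691 J/s
small flies: 9/28 = 0.321 J/s
wasps: 10/79 = 0.127 J/s
large flies: 3.3/69 = 0.0478 J/s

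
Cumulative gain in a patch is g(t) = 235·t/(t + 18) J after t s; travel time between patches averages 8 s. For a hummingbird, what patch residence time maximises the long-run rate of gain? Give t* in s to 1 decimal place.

By the marginal value theorem, leave when the instantaneous gain rate g'(t) equals the habitat-wide average g(t)/(T + t).
g'(t) = 235·18/(t + 18)². Setting 235·18/(t+18)² = 235t/[(t+18)(8+t)] gives 18(8+t) = t(t+18), so t² = 18×8 = 144.
t* = √144 = 12 s.

12.0 s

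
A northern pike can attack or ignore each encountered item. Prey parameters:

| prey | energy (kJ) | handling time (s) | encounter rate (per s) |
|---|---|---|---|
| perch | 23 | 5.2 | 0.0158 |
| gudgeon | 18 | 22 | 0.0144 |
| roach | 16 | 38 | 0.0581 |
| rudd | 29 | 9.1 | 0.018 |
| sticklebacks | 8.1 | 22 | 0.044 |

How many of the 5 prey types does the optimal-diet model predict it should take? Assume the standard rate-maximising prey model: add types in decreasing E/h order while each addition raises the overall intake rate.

Profitabilities (E/h, kJ/s): perch 4.42, rudd 3.19, gudgeon 0.818, roach 0.421, sticklebacks 0.368. Add prey in this order while the next type's profitability exceeds the intake rate on those already taken.
Rate on top 1: 0.3358. rudd: 3.19 > 0.3358 → include.
Rate on top 2: 0.7106. gudgeon: 0.818 > 0.7106 → include.
Rate on top 3: 0.7324. roach: 0.421 < 0.7324 → exclude; stop.
Optimal diet: perch, rudd, gudgeon — 3 of 5 types.

3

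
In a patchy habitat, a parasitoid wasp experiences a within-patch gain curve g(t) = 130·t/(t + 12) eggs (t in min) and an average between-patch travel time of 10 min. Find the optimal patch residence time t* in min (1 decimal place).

By the marginal value theorem, leave when the instantaneous gain rate g'(t) equals the habitat-wide average g(t)/(T + t).
g'(t) = 130·12/(t + 12)². Setting 130·12/(t+12)² = 130t/[(t+12)(10+t)] gives 12(10+t) = t(t+12), so t² = 12×10 = 120.
t* = √120 = 10.95 min.

11.0 min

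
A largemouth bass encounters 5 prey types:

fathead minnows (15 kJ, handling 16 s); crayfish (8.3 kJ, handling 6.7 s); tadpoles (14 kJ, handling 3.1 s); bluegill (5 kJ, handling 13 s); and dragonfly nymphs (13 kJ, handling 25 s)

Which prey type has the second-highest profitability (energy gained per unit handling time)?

Profitability E/h (kJ/s): fathead minnows = 15/16 = 0.938, crayfish = 8.3/6.7 = 1.24, tadpoles = 14/3.1 = 4.52, bluegill = 5/13 = 0.385, dragonfly nymphs = 13/25 = 0.52.
Ranked: tadpoles > crayfish > fathead minnows > dragonfly nymphs > bluegill.

crayfish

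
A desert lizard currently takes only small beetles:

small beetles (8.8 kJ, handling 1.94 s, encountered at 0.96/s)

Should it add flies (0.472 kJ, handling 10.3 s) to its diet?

No

Intake rate on the current diet: R = (0.96×8.8) / (1 + 0.96×1.94) = 8.448/2.862 = 2.951 kJ/s.
Profitability of flies: 0.472/10.3 = 0.04583 kJ/s.
Since 0.04583 < R, time spent handling flies is better spent searching.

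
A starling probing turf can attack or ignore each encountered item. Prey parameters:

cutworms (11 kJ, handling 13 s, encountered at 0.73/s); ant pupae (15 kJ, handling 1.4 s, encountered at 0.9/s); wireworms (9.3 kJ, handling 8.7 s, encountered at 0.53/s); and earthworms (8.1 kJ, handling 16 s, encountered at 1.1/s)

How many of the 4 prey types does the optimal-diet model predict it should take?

1

Rank by E/h (kJ/s): ant pupae 10.7, wireworms 1.07, cutworms 0.846, earthworms 0.506. Include each in turn until the next type's E/h falls below the running intake rate.
Rate on top 1: 5.973. wireworms: 1.07 < 5.973 → exclude; stop.
Optimal diet: ant pupae — 1 of 4 types.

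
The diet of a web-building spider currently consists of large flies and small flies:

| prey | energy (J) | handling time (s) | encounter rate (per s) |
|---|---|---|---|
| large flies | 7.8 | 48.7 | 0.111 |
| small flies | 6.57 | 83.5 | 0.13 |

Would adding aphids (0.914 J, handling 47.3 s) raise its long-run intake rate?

No

Intake rate on the current diet: R = (0.111×7.8 + 0.13×6.57) / (1 + 0.111×48.7 + 0.13×83.5) = 1.72/17.26 = 0.09964 J/s.
aphids: E/h = 0.914/47.3 = 0.01932 J/s.
0.01932 < 0.09964, so adding aphids would lower the average — exclude it.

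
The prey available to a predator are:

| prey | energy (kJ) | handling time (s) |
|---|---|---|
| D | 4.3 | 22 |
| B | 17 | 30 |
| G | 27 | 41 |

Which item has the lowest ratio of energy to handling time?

Profitability E/h (kJ/s): D = 4.3/22 = 0.195, B = 17/30 = 0.567, G = 27/41 = 0.659.
Ranked: G > B > D.

D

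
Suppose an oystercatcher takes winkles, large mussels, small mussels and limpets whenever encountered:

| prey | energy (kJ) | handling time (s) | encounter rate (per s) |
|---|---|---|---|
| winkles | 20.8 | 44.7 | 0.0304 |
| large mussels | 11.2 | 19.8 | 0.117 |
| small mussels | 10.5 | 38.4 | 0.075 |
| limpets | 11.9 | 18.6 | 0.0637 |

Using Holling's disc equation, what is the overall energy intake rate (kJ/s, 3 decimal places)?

R = Σλ_iE_i / (1 + Σλ_ih_i)
Numerator: 0.0304×20.8 + 0.117×11.2 + 0.075×10.5 + 0.0637×11.9 = 3.488
Denominator: 1 + 0.0304×44.7 + 0.117×19.8 + 0.075×38.4 + 0.0637×18.6 = 8.74
R = 3.488/8.74 = 0.3991 kJ/s

0.399 kJ/s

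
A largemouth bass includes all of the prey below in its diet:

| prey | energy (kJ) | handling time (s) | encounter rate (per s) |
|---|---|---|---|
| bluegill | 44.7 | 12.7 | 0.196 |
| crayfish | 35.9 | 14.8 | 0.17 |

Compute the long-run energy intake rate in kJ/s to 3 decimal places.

R = (0.196×44.7 + 0.17×35.9) / (1 + 0.196×12.7 + 0.17×14.8) = 14.86/6.005 = 2.475 kJ/s.

2.475 kJ/s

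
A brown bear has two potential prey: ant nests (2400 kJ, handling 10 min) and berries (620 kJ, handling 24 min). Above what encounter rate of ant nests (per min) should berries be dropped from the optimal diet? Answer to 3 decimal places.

The zero-one rule: include berries iff E₂/h₂ > λE₁/(1+λh₁). Equality gives the switch point.
λE₁h₂ = E₂ + λE₂h₁ ⇒ λ = E₂/(E₁h₂ − E₂h₁) = 620/(5.76e+04 − 6200) = 0.01206 per min.

0.012 per min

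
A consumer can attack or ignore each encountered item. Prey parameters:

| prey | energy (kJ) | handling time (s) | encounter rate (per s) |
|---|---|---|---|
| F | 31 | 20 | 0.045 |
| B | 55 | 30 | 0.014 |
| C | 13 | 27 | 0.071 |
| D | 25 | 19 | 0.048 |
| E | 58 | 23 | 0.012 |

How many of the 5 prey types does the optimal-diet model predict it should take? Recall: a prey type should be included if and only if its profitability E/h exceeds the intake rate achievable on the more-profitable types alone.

4

E/h in descending order: E 2.52, B 1.83, F 1.55, D 1.32, C 0.481 kJ/s. The optimal diet is the largest prefix of this list for which every included type satisfies E_i/h_i > R on the types above it.
Rate on top 1: 0.5455. B: 1.83 > 0.5455 → include.
Rate on top 2: 0.8644. F: 1.55 > 0.8644 → include.
Rate on top 3: 1.102. D: 1.32 > 1.102 → include.
Rate on top 4: 1.158. C: 0.481 < 1.158 → exclude; stop.
Optimal diet: E, B, F, D — 4 of 5 types.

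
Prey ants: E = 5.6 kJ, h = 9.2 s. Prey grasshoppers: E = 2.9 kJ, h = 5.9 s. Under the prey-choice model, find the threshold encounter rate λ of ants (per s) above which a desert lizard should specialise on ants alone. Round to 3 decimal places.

0.456 per s

The zero-one rule: include grasshoppers iff E₂/h₂ > λE₁/(1+λh₁). Equality gives the switch point.
λE₁h₂ = E₂ + λE₂h₁ ⇒ λ = E₂/(E₁h₂ − E₂h₁) = 2.9/(33.04 − 26.68) = 0.456 per s.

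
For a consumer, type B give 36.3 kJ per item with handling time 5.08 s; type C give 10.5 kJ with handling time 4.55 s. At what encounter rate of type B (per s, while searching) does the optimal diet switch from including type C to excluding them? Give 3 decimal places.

0.094 per s

Drop type C once their profitability E₂/h₂ falls below the rate achievable on type B alone: E₂/h₂ = λE₁/(1 + λh₁).
Solve for λ: λE₁h₂ = E₂(1 + λh₁) → λ(E₁h₂ − E₂h₁) = E₂ → λ = E₂/(E₁h₂ − E₂h₁).
λ = 10.5/(36.3×4.55 − 10.5×5.08) = 10.5/111.8 = 0.0939 per s.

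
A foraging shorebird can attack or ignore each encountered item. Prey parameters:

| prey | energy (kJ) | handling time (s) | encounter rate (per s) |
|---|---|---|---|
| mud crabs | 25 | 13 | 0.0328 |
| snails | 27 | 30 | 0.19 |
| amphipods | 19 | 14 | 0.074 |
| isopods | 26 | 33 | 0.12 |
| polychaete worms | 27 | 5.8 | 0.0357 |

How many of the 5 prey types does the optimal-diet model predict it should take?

Profitabilities (E/h, kJ/s): polychaete worms 4.66, mud crabs 1.92, amphipods 1.36, snails 0.9, isopods 0.788. Add prey in this order while the next type's profitability exceeds the intake rate on those already taken.
Rate on top 1: 0.7986. mud crabs: 1.92 > 0.7986 → include.
Rate on top 2: 1.092. amphipods: 1.36 > 1.092 → include.
Rate on top 3: 1.195. snails: 0.9 < 1.195 → exclude; stop.
Optimal diet: polychaete worms, mud crabs, amphipods — 3 of 5 types.

3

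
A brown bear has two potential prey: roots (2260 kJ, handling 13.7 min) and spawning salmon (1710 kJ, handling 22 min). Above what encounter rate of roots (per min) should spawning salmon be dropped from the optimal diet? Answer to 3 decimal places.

0.065 per min

At the threshold, the rate on roots alone equals the profitability of spawning salmon: λ·2260/(1 + λ·13.7) = 1710/22 = 77.73.
Rearranging, λ(2260 − 77.73×13.7) = 77.73, so λ = 77.73/1195 = 0.06504 per min.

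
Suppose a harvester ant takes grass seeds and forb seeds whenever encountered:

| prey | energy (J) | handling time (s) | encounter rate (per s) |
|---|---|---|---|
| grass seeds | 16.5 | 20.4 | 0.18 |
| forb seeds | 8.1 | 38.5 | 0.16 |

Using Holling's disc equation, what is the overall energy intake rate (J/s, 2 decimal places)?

Energy encountered per unit search time: 0.18×16.5 + 0.16×8.1 = 4.266 J/s.
Handling time per unit search time: 0.18×20.4 + 0.16×38.5 = 9.832.
Rate = 4.266/(1 + 9.832) = 0.3938 J/s.

0.39 J/s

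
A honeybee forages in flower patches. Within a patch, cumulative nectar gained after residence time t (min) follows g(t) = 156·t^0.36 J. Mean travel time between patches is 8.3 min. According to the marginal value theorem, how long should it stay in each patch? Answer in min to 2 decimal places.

4.67 min

Maximise g(t)/(T+t): set derivative to zero → g'(t)(T+t) = g(t).
g'(t) = 0.36·156·t^-0.64. Setting 0.36·156·t^-0.64 = 156·t^0.36/(8.3+t) gives 0.36(8.3+t) = t, so 0.64·t = 0.36×8.3.
t* = 0.36×8.3/0.64 = 4.669 min.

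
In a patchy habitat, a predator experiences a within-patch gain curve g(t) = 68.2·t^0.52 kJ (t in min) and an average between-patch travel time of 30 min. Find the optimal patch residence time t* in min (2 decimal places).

32.50 min

By the marginal value theorem, leave when the instantaneous gain rate g'(t) equals the habitat-wide average g(t)/(T + t).
g'(t) = 0.52·68.2·t^-0.48. Setting 0.52·68.2·t^-0.48 = 68.2·t^0.52/(30+t) gives 0.52(30+t) = t, so 0.48·t = 0.52×30.
t* = 0.52×30/0.48 = 32.5 min.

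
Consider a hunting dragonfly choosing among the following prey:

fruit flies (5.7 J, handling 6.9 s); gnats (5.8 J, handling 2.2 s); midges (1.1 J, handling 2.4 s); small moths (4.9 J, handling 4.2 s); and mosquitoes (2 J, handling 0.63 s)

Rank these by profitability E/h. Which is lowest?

midges

In descending order of E/h:
mosquitoes: 2/0.63 = 3.17 J/s
gnats: 5.8/2.2 = 2.64 J/s
small moths: 4.9/4.2 = 1.17 J/s
fruit flies: 5.7/6.9 = 0.826 J/s
midges: 1.1/2.4 = 0.458 J/s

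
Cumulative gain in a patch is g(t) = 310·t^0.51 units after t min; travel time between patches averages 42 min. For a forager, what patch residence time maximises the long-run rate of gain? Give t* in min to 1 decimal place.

By the marginal value theorem, leave when the instantaneous gain rate g'(t) equals the habitat-wide average g(t)/(T + t).
g'(t) = 0.51·310·t^-0.49. Setting 0.51·310·t^-0.49 = 310·t^0.51/(42+t) gives 0.51(42+t) = t, so 0.49·t = 0.51×42.
t* = 0.51×42/0.49 = 43.71 min.

43.7 min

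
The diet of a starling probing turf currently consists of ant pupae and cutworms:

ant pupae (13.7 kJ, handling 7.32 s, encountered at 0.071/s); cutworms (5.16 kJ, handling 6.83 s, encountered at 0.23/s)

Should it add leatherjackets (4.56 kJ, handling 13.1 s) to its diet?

No

On ant pupae and cutworms alone, R = ΣλE/(1+Σλh) = 2.159/3.091 = 0.6987 kJ/s.
leatherjackets: E/h = 4.56/13.1 = 0.3481 kJ/s.
Since 0.3481 < R, time spent handling leatherjackets is better spent searching.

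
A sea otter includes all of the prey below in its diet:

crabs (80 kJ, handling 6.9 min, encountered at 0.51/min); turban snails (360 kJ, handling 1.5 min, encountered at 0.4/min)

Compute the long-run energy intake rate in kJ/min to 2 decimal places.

R = (0.51×80 + 0.4×360) / (1 + 0.51×6.9 + 0.4×1.5) = 184.8/5.119 = 36.1 kJ/min.

36.10 kJ/min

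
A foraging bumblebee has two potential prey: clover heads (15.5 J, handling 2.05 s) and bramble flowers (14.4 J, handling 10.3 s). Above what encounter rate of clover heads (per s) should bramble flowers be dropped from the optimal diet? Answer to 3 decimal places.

At the threshold, the rate on clover heads alone equals the profitability of bramble flowers: λ·15.5/(1 + λ·2.05) = 14.4/10.3 = 1.398.
Rearranging, λ(15.5 − 1.398×2.05) = 1.398, so λ = 1.398/12.63 = 0.1107 per s.

0.111 per s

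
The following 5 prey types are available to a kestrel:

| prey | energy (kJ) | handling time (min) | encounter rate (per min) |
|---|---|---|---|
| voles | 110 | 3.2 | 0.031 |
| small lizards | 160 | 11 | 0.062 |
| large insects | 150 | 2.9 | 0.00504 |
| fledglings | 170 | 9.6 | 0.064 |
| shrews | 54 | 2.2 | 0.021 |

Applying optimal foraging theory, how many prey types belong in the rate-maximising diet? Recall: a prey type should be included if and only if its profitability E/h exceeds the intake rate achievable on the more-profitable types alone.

Rank by E/h (kJ/min): large insects 51.7, voles 34.4, shrews 24.5, fledglings 17.7, small lizards 14.5. Include each in turn until the next type's E/h falls below the running intake rate.
Rate on top 1: 0.7451. voles: 34.4 > 0.7451 → include.
Rate on top 2: 3.74. shrews: 24.5 > 3.74 → include.
Rate on top 3: 4.569. fledglings: 17.7 > 4.569 → include.
Rate on top 4: 9.118. small lizards: 14.5 > 9.118 → include.
Optimal diet: large insects, voles, shrews, fledglings, small lizards — 5 of 5 types.

5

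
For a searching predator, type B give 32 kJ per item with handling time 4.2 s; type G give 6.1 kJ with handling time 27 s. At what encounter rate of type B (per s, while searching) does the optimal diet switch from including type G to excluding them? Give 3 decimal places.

0.007 per s

Drop type G once their profitability E₂/h₂ falls below the rate achievable on type B alone: E₂/h₂ = λE₁/(1 + λh₁).
Solve for λ: λE₁h₂ = E₂(1 + λh₁) → λ(E₁h₂ − E₂h₁) = E₂ → λ = E₂/(E₁h₂ − E₂h₁).
λ = 6.1/(32×27 − 6.1×4.2) = 6.1/838.4 = 0.007276 per s.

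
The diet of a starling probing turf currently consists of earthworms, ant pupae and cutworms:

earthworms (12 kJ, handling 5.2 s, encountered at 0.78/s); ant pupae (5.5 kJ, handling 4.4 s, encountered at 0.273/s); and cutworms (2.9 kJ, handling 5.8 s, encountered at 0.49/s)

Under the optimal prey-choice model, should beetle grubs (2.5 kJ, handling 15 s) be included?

No

On earthworms, ant pupae and cutworms alone, R = ΣλE/(1+Σλh) = 12.28/9.099 = 1.35 kJ/s.
Profitability of beetle grubs: 2.5/15 = 0.1667 kJ/s.
Since 0.1667 < R, time spent handling beetle grubs is better spent searching.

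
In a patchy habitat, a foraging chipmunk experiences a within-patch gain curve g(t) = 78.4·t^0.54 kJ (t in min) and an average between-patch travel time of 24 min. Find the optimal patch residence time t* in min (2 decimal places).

Optimal t* satisfies g'(t*) = g(t*)/(T + t*).
g'(t) = 0.54·78.4·t^-0.46. Setting 0.54·78.4·t^-0.46 = 78.4·t^0.54/(24+t) gives 0.54(24+t) = t, so 0.46·t = 0.54×24.
t* = 0.54×24/0.46 = 28.17 min.

28.17 min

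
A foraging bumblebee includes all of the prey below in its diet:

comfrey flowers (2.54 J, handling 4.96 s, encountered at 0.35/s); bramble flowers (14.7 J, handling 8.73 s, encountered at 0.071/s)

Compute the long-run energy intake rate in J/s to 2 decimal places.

0.58 J/s

Energy encountered per unit search time: 0.35×2.54 + 0.071×14.7 = 1.933 J/s.
Handling time per unit search time: 0.35×4.96 + 0.071×8.73 = 2.356.
Rate = 1.933/(1 + 2.356) = 0.5759 J/s.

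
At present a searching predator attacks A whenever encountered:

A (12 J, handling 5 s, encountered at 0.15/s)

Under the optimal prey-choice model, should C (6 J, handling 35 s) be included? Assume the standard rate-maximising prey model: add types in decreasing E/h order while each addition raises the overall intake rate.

No

On A alone, R = ΣλE/(1+Σλh) = 1.8/1.75 = 1.029 J/s.
C: E/h = 6/35 = 0.1714 J/s.
0.1714 < 1.029, so adding C would lower the average — exclude it.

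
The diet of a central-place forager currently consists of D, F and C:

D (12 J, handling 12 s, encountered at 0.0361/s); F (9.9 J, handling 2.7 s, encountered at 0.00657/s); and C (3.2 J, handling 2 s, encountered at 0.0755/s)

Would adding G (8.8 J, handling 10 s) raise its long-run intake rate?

Intake rate on the current diet: R = (0.0361×12 + 0.00657×9.9 + 0.0755×3.2) / (1 + 0.0361×12 + 0.00657×2.7 + 0.0755×2) = 0.7398/1.602 = 0.4618 J/s.
Profitability of G: 8.8/10 = 0.88 J/s.
0.88 > 0.4618, so adding G raises the average — include it.

Yes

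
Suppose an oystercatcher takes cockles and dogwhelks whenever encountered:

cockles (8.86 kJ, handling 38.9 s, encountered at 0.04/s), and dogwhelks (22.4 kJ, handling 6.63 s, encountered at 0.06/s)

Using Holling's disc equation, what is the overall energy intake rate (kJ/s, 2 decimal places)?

0.57 kJ/s

R = Σλ_iE_i / (1 + Σλ_ih_i)
Numerator: 0.04×8.86 + 0.06×22.4 = 1.698
Denominator: 1 + 0.04×38.9 + 0.06×6.63 = 2.954
R = 1.698/2.954 = 0.575 kJ/s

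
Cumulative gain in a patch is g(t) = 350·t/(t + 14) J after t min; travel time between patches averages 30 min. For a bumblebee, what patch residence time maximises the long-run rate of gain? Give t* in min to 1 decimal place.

By the marginal value theorem, leave when the instantaneous gain rate g'(t) equals the habitat-wide average g(t)/(T + t).
g'(t) = 350·14/(t + 14)². Setting 350·14/(t+14)² = 350t/[(t+14)(30+t)] gives 14(30+t) = t(t+14), so t² = 14×30 = 420.
t* = √420 = 20.49 min.

20.5 min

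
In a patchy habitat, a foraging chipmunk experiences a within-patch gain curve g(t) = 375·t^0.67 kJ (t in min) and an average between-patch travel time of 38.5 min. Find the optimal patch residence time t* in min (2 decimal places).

Optimal t* satisfies g'(t*) = g(t*)/(T + t*).
g'(t) = 0.67·375·t^-0.33. Setting 0.67·375·t^-0.33 = 375·t^0.67/(38.5+t) gives 0.67(38.5+t) = t, so 0.33·t = 0.67×38.5.
t* = 0.67×38.5/0.33 = 78.17 min.

78.17 min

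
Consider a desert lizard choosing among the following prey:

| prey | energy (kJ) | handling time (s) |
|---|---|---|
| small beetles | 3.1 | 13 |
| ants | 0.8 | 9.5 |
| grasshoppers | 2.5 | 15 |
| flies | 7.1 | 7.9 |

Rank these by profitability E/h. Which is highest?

flies

Profitability E/h (kJ/s): small beetles = 3.1/13 = 0.238, ants = 0.8/9.5 = 0.0842, grasshoppers = 2.5/15 = 0.167, flies = 7.1/7.9 = 0.899.
Ranked: flies > small beetles > grasshoppers > ants.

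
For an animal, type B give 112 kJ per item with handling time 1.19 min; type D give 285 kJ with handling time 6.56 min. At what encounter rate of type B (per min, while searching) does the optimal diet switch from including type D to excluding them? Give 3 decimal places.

0.720 per min

The zero-one rule: include type D iff E₂/h₂ > λE₁/(1+λh₁). Equality gives the switch point.
λE₁h₂ = E₂ + λE₂h₁ ⇒ λ = E₂/(E₁h₂ − E₂h₁) = 285/(734.7 − 339.1) = 0.7205 per min.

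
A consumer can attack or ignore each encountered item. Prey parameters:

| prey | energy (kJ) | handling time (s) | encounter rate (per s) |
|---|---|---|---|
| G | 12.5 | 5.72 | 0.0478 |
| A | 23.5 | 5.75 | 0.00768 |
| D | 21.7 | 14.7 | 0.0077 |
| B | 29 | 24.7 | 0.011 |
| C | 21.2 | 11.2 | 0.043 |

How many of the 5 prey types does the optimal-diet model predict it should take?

E/h in descending order: A 4.09, G 2.19, C 1.89, D 1.48, B 1.17 kJ/s. The optimal diet is the largest prefix of this list for which every included type satisfies E_i/h_i > R on the types above it.
Rate on top 1: 0.1728. G: 2.19 > 0.1728 → include.
Rate on top 2: 0.5905. C: 1.89 > 0.5905 → include.
Rate on top 3: 0.9391. D: 1.48 > 0.9391 → include.
Rate on top 4: 0.9709. B: 1.17 > 0.9709 → include.
Optimal diet: A, G, C, D, B — 5 of 5 types.

5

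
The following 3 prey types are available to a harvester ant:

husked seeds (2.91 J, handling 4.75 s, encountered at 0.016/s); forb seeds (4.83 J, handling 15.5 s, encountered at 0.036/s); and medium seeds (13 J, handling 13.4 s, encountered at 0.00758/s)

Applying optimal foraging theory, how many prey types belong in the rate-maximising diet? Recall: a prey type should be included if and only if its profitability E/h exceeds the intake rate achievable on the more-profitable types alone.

3

Profitabilities (E/h, J/s): medium seeds 0.97, husked seeds 0.613, forb seeds 0.312. Add prey in this order while the next type's profitability exceeds the intake rate on those already taken.
Rate on top 1: 0.08945. husked seeds: 0.613 > 0.08945 → include.
Rate on top 2: 0.1232. forb seeds: 0.312 > 0.1232 → include.
Optimal diet: medium seeds, husked seeds, forb seeds — 3 of 3 types.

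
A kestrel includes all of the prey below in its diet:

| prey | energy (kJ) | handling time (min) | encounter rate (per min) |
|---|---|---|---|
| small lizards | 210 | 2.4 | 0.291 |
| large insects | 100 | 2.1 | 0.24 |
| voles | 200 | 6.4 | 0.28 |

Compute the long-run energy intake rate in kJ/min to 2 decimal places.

35.33 kJ/min

R = Σλ_iE_i / (1 + Σλ_ih_i)
Numerator: 0.291×210 + 0.24×100 + 0.28×200 = 141.1
Denominator: 1 + 0.291×2.4 + 0.24×2.1 + 0.28×6.4 = 3.994
R = 141.1/3.994 = 35.33 kJ/min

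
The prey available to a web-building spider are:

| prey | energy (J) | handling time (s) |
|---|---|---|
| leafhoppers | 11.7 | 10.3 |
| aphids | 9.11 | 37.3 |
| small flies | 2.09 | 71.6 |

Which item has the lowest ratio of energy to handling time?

Profitability E/h (J/s): leafhoppers = 11.7/10.3 = 1.14, aphids = 9.11/37.3 = 0.244, small flies = 2.09/71.6 = 0.0292.
Ranked: leafhoppers > aphids > small flies.

small flies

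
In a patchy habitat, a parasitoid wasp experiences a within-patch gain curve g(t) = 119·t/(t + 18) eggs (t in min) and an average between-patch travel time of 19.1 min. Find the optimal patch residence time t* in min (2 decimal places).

18.54 min

By the marginal value theorem, leave when the instantaneous gain rate g'(t) equals the habitat-wide average g(t)/(T + t).
g'(t) = 119·18/(t + 18)². Setting 119·18/(t+18)² = 119t/[(t+18)(19.1+t)] gives 18(19.1+t) = t(t+18), so t² = 18×19.1 = 343.8.
t* = √343.8 = 18.54 min.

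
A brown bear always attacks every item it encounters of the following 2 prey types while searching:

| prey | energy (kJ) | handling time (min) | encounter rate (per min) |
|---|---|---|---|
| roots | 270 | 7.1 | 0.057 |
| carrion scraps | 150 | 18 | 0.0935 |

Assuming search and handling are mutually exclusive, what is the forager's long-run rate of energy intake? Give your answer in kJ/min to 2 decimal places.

9.53 kJ/min

R = Σλ_iE_i / (1 + Σλ_ih_i)
Numerator: 0.057×270 + 0.0935×150 = 29.41
Denominator: 1 + 0.057×7.1 + 0.0935×18 = 3.088
R = 29.41/3.088 = 9.527 kJ/min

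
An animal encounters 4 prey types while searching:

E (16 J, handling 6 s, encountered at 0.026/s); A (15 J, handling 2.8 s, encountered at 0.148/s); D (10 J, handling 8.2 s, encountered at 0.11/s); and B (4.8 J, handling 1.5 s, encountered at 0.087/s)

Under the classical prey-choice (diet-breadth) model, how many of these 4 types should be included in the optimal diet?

E/h in descending order: A 5.36, B 3.2, E 2.67, D 1.22 J/s. The optimal diet is the largest prefix of this list for which every included type satisfies E_i/h_i > R on the types above it.
Rate on top 1: 1.57. B: 3.2 > 1.57 → include.
Rate on top 2: 1.707. E: 2.67 > 1.707 → include.
Rate on top 3: 1.795. D: 1.22 < 1.795 → exclude; stop.
Optimal diet: A, B, E — 3 of 4 types.

3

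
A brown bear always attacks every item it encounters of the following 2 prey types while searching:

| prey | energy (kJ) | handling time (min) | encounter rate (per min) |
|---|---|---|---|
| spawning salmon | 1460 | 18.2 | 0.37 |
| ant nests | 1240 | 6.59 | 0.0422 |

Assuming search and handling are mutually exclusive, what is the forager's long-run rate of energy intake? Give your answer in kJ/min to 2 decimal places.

73.95 kJ/min

Energy encountered per unit search time: 0.37×1460 + 0.0422×1240 = 592.5 kJ/min.
Handling time per unit search time: 0.37×18.2 + 0.0422×6.59 = 7.012.
Rate = 592.5/(1 + 7.012) = 73.95 kJ/min.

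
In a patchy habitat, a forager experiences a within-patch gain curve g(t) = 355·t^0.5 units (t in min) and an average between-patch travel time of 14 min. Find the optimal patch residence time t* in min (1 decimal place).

14.0 min

By the marginal value theorem, leave when the instantaneous gain rate g'(t) equals the habitat-wide average g(t)/(T + t).
g'(t) = 0.5·355·t^-0.5. Setting 0.5·355·t^-0.5 = 355·t^0.5/(14+t) gives 0.5(14+t) = t, so 0.50·t = 0.5×14.
t* = 0.5×14/0.50 = 14 min.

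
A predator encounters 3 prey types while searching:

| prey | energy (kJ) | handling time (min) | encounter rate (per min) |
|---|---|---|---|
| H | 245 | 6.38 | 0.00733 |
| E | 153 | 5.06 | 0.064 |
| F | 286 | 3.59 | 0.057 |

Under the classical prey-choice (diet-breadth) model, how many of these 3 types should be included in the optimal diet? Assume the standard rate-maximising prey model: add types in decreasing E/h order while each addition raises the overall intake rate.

E/h in descending order: F 79.7, H 38.4, E 30.2 kJ/min. The optimal diet is the largest prefix of this list for which every included type satisfies E_i/h_i > R on the types above it.
Rate on top 1: 13.53. H: 38.4 > 13.53 → include.
Rate on top 2: 14.46. E: 30.2 > 14.46 → include.
Optimal diet: F, H, E — 3 of 3 types.

3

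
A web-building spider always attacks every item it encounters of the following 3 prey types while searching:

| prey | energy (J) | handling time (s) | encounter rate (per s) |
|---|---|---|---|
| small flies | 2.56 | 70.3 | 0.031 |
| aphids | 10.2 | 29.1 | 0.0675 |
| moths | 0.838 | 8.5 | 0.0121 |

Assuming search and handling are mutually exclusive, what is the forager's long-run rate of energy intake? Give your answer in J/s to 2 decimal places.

Energy encountered per unit search time: 0.031×2.56 + 0.0675×10.2 + 0.0121×0.838 = 0.778 J/s.
Handling time per unit search time: 0.031×70.3 + 0.0675×29.1 + 0.0121×8.5 = 4.246.
Rate = 0.778/(1 + 4.246) = 0.1483 J/s.

0.15 J/s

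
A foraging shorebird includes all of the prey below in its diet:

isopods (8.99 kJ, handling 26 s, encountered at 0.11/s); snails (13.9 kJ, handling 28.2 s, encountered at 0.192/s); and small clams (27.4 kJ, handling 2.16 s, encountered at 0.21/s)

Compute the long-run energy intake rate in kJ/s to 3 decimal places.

0.967 kJ/s

R = (0.11×8.99 + 0.192×13.9 + 0.21×27.4) / (1 + 0.11×26 + 0.192×28.2 + 0.21×2.16) = 9.412/9.728 = 0.9675 kJ/s.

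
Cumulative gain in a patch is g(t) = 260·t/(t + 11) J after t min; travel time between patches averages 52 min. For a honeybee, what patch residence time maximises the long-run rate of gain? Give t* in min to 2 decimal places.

Optimal t* satisfies g'(t*) = g(t*)/(T + t*).
g'(t) = 260·11/(t + 11)². Setting 260·11/(t+11)² = 260t/[(t+11)(52+t)] gives 11(52+t) = t(t+11), so t² = 11×52 = 572.
t* = √572 = 23.92 min.

23.92 min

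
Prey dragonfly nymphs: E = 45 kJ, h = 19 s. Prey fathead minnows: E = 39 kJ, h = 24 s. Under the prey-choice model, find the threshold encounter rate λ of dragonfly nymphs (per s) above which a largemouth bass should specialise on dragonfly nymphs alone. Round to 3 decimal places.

Drop fathead minnows once their profitability E₂/h₂ falls below the rate achievable on dragonfly nymphs alone: E₂/h₂ = λE₁/(1 + λh₁).
Solve for λ: λE₁h₂ = E₂(1 + λh₁) → λ(E₁h₂ − E₂h₁) = E₂ → λ = E₂/(E₁h₂ − E₂h₁).
λ = 39/(45×24 − 39×19) = 39/339 = 0.115 per s.

0.115 per s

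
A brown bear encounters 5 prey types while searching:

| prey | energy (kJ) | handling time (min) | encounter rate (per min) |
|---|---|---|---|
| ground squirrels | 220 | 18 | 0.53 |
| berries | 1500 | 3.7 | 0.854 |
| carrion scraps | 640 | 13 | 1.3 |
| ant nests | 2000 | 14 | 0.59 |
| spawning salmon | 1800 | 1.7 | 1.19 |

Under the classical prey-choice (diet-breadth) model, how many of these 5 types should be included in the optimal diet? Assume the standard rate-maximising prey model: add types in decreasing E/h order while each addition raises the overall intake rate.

Rank by E/h (kJ/min): spawning salmon 1.06e+03, berries 405, ant nests 143, carrion scraps 49.2, ground squirrels 12.2. Include each in turn until the next type's E/h falls below the running intake rate.
Rate on top 1: 708.6. berries: 405 < 708.6 → exclude; stop.
Optimal diet: spawning salmon — 1 of 5 types.

1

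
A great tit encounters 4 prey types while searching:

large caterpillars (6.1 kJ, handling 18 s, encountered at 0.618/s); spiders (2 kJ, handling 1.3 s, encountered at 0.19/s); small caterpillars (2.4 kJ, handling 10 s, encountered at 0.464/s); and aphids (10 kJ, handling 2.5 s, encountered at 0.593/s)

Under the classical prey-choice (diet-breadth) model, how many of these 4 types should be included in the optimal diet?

1

Rank by E/h (kJ/s): aphids 4, spiders 1.54, large caterpillars 0.339, small caterpillars 0.24. Include each in turn until the next type's E/h falls below the running intake rate.
Rate on top 1: 2.389. spiders: 1.54 < 2.389 → exclude; stop.
Optimal diet: aphids — 1 of 4 types.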